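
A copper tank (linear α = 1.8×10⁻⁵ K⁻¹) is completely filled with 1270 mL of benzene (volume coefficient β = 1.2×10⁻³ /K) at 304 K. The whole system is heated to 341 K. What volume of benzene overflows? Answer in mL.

The tank also expands: β_container ≈ 3α = 5.4×10⁻⁵ /K
Net overflow = V₀(β_liq − 3α_cont)ΔT
β − 3α = 1.20×10⁻³ − 5.4×10⁻⁵ = 1.146×10⁻³ /K; ΔT = 37 K
ΔV = 1270 × 1.146×10⁻³ × 37 = 53.9 mL

53.9 mL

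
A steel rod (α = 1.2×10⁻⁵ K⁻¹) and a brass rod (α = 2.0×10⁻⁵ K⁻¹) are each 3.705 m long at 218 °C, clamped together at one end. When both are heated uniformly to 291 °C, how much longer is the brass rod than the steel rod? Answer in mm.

2.16 mm

ΔT = 73 K
steel: ΔL = 1.2×10⁻⁵ × 3.705 m × 73 = 3.2456×10⁻³ m = 3.2456 mm
brass: ΔL = 2.0×10⁻⁵ × 3.705 m × 73 = 5.4093×10⁻³ m = 5.4093 mm
difference = 5.4093 − 3.2456 = 2.1637 mm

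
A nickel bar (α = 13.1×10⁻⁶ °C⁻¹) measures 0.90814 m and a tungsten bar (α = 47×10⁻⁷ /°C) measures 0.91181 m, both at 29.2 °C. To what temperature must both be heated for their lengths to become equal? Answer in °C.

Equal length when α₁L₁ΔT − α₂L₂ΔT = L₂ − L₁ = 3.67×10⁻³ m
α₁L₁ = 1.1896634×10⁻⁵, α₂L₂ = 4.285507×10⁻⁶ → Δ(αL) = 7.611127×10⁻⁶ m/K
ΔT = 3.67×10⁻³ / 7.611127×10⁻⁶ = 482.189 K, so T = 29.2 + 482.189 = 511.389 °C

T = 511.4 °C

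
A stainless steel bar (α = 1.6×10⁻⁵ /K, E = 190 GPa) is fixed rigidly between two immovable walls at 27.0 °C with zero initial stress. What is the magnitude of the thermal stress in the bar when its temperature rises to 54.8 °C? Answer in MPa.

σ = 84.5 MPa

Fully constrained: the free strain ε = αΔT is blocked, so σ = Eε = EαΔT.
|ΔT| = 27.8 K
σ = 190×10⁹ × 1.6×10⁻⁵ × 27.8 = 8.45×10⁷ Pa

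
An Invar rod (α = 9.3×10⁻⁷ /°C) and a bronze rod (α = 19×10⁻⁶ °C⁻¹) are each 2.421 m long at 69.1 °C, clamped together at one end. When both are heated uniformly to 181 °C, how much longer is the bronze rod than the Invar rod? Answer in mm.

4.90 mm

ΔT = 111.9 K
Invar: ΔL = 9.3×10⁻⁷ × 2.421 m × 111.9 = 2.5195×10⁻⁴ m = 0.25195 mm
bronze: ΔL = 19×10⁻⁶ × 2.421 m × 111.9 = 5.1473×10⁻³ m = 5.1473 mm
difference = 5.1473 − 0.25195 = 4.89535 mm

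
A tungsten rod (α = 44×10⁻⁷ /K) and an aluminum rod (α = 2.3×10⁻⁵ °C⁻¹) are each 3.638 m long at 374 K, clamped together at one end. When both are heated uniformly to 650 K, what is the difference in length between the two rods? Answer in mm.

ΔT = 276 K
tungsten: ΔL = 44×10⁻⁷ × 3.638 m × 276 = 4.4180×10⁻³ m = 4.4180 mm
aluminum: ΔL = 2.3×10⁻⁵ × 3.638 m × 276 = 2.3094×10⁻² m = 23.094 mm
difference = 23.094 − 4.4180 = 18.676 mm

18.7 mm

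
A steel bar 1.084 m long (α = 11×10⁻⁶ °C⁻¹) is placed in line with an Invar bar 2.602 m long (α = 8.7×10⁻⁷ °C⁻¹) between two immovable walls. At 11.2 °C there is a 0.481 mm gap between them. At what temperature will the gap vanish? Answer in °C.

α₁L₁ = 1.1924×10⁻⁵ m/K, α₂L₂ = 2.26374×10⁻⁶ m/K → total 1.418774×10⁻⁵ m/K
ΔT = g/(α₁L₁+α₂L₂) = 4.81×10⁻⁴ / 1.418774×10⁻⁵ = 33.903 K
T = 11.2 + 33.903 = 45.103 °C

T = 45.1 °C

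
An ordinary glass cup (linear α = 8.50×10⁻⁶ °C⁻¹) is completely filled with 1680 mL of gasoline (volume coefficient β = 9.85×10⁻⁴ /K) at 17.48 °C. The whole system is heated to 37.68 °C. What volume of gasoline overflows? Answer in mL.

The cup also expands: β_container ≈ 3α = 2.55×10⁻⁵ /K
Net overflow = V₀(β_liq − 3α_cont)ΔT
β − 3α = 9.85×10⁻⁴ − 2.55×10⁻⁵ = 9.595×10⁻⁴ /K; ΔT = 20.20 K
ΔV = 1680 × 9.595×10⁻⁴ × 20.20 = 32.6 mL

32.6 mL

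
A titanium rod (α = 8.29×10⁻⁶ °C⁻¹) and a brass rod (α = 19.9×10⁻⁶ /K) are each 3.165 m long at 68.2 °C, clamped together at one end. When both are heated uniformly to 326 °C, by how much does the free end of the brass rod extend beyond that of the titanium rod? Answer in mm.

9.47 mm

ΔT = 257.8 K
titanium: ΔL = 8.29×10⁻⁶ × 3.165 m × 257.8 = 6.7641×10⁻³ m = 6.7641 mm
brass: ΔL = 19.9×10⁻⁶ × 3.165 m × 257.8 = 1.6237×10⁻² m = 16.237 mm
difference = 16.237 − 6.7641 = 9.4729 mm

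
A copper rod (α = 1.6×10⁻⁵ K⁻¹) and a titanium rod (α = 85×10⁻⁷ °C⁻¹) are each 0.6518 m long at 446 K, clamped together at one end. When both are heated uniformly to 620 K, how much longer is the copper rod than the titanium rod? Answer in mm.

0.851 mm

ΔT = 174 K
copper: ΔL = 1.6×10⁻⁵ × 0.6518 m × 174 = 1.8146×10⁻³ m = 1.8146 mm
titanium: ΔL = 85×10⁻⁷ × 0.6518 m × 174 = 9.6401×10⁻⁴ m = 0.96401 mm
difference = 1.8146 − 0.96401 = 0.85059 mm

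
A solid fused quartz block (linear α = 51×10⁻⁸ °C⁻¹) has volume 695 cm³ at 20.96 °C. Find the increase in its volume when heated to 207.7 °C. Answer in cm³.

Isotropic solid: β ≈ 3α = 1.5×10⁻⁶ /K; ΔT = 186.74 K
ΔV = 3αV₀ΔT = 3(51×10⁻⁸)(695)(186.74) = 0.199 cm³

ΔV = 0.199 cm³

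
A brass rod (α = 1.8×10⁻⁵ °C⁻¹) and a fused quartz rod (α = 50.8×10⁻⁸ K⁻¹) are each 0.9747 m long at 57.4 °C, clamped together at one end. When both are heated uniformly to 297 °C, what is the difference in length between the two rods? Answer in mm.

4.09 mm

ΔT = 239.6 K
brass: ΔL = 1.8×10⁻⁵ × 0.9747 m × 239.6 = 4.2037×10⁻³ m = 4.2037 mm
fused quartz: ΔL = 50.8×10⁻⁸ × 0.9747 m × 239.6 = 1.1864×10⁻⁴ m = 0.11864 mm
difference = 4.2037 − 0.11864 = 4.08506 mm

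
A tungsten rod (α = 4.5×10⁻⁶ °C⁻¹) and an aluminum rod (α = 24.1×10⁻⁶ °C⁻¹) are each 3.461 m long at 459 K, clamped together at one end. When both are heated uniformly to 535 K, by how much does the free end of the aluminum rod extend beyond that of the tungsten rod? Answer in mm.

ΔT = 76 K
tungsten: ΔL = 4.5×10⁻⁶ × 3.461 m × 76 = 1.1837×10⁻³ m = 1.1837 mm
aluminum: ΔL = 24.1×10⁻⁶ × 3.461 m × 76 = 6.3392×10⁻³ m = 6.3392 mm
difference = 6.3392 − 1.1837 = 5.1555 mm

5.16 mm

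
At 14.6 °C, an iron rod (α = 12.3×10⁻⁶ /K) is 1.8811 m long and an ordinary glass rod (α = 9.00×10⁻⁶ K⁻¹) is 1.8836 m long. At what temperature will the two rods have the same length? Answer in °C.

Equal length when α₁L₁ΔT − α₂L₂ΔT = L₂ − L₁ = 2.50×10⁻³ m
α₁L₁ = 2.313753×10⁻⁵, α₂L₂ = 1.69524×10⁻⁵ → Δ(αL) = 6.18513×10⁻⁶ m/K
ΔT = 2.50×10⁻³ / 6.18513×10⁻⁶ = 404.195 K, so T = 14.6 + 404.195 = 418.795 °C

T = 418.8 °C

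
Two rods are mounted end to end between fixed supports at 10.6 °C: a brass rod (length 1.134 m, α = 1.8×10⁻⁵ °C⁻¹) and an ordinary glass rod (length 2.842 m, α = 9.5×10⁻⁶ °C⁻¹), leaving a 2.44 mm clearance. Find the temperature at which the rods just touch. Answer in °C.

Gap closes when ΔL₁ + ΔL₂ = 2.44 mm = 2.44×10⁻³ m
(α₁L₁ + α₂L₂)ΔT = g
α₁L₁ + α₂L₂ = 1.8×10⁻⁵×1.134 + 9.5×10⁻⁶×2.842 = 4.7411×10⁻⁵ m/K
ΔT = 2.44×10⁻³ / 4.7411×10⁻⁵ = 51.465 K
T = 10.6 + 51.465 = 62.065 °C

T = 62.1 °C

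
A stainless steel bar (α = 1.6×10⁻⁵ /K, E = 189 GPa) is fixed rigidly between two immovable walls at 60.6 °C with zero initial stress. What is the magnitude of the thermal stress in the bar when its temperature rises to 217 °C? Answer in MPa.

σ = 473 MPa

Fully constrained: the free strain ε = αΔT is blocked, so σ = Eε = EαΔT.
|ΔT| = 156.4 K
σ = 189×10⁹ × 1.6×10⁻⁵ × 156.4 = 4.73×10⁸ Pa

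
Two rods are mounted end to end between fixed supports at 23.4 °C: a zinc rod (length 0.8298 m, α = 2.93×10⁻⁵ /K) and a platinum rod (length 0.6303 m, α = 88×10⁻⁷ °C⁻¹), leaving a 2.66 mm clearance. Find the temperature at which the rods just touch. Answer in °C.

T = 112 °C

Gap closes when ΔL₁ + ΔL₂ = 2.66 mm = 2.66×10⁻³ m
(α₁L₁ + α₂L₂)ΔT = g
α₁L₁ + α₂L₂ = 2.93×10⁻⁵×0.8298 + 88×10⁻⁷×0.6303 = 2.985978×10⁻⁵ m/K
ΔT = 2.66×10⁻³ / 2.985978×10⁻⁵ = 89.08 K
T = 23.4 + 89.08 = 112.48 °C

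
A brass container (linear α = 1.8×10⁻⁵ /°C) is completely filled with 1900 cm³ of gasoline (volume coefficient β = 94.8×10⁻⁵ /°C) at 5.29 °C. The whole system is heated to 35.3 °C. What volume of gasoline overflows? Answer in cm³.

The container also expands: β_container ≈ 3α = 5.4×10⁻⁵ /K
Net overflow = V₀(β_liq − 3α_cont)ΔT
β − 3α = 9.48×10⁻⁴ − 5.4×10⁻⁵ = 8.94×10⁻⁴ /K; ΔT = 30.01 K
ΔV = 1900 × 8.94×10⁻⁴ × 30.01 = 51.0 cm³

51.0 cm³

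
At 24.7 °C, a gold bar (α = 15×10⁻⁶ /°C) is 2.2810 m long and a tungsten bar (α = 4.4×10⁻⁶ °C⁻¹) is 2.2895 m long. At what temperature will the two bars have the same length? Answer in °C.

T = 376.8 °C

Equal length when α₁L₁ΔT − α₂L₂ΔT = L₂ − L₁ = 8.50×10⁻³ m
α₁L₁ = 3.4215×10⁻⁵, α₂L₂ = 1.00738×10⁻⁵ → Δ(αL) = 2.41412×10⁻⁵ m/K
ΔT = 8.50×10⁻³ / 2.41412×10⁻⁵ = 352.095 K, so T = 24.7 + 352.095 = 376.795 °C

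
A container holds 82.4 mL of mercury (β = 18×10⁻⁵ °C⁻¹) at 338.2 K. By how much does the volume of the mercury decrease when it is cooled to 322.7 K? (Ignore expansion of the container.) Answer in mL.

ΔV = 0.230 mL

|ΔT| = |322.7 − 338.2| = 15.5 K
ΔV = βV₀ΔT = (18×10⁻⁵)(82.4)(15.5) = 0.230 mL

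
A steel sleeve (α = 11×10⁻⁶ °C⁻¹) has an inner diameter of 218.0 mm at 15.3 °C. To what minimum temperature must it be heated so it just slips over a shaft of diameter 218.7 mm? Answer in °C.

T = 307 °C

Required Δd = 218.7 − 218.0 = 0.7 mm
Δd = αd₀ΔT ⇒ ΔT = Δd/(αd₀) = 0.7 / (11×10⁻⁶ × 218.0) = 291.91 K
T_min = 15.3 + 291.91 = 307.21 °C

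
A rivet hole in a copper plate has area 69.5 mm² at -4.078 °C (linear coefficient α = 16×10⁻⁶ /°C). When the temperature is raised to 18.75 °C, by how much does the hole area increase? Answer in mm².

Area coefficient ≈ 2α; |ΔT| = 22.828 K
ΔA = 2αA₀ΔT = 2(16×10⁻⁶)(69.5)(22.828) = 0.0508 mm²

ΔA = 0.0508 mm²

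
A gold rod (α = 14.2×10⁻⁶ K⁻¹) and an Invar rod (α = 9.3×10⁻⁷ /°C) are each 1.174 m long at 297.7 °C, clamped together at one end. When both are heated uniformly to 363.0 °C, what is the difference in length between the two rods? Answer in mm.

1.02 mm

ΔT = 65.3 K
gold: ΔL = 14.2×10⁻⁶ × 1.174 m × 65.3 = 1.0886×10⁻³ m = 1.0886 mm
Invar: ΔL = 9.3×10⁻⁷ × 1.174 m × 65.3 = 7.1296×10⁻⁵ m = 0.071296 mm
difference = 1.0886 − 0.071296 = 1.017304 mm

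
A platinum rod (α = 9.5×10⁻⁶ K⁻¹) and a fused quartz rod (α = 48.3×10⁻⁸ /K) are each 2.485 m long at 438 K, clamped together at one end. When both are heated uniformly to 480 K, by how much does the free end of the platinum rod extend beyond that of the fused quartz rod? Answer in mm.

ΔT = 42 K
platinum: ΔL = 9.5×10⁻⁶ × 2.485 m × 42 = 9.9151×10⁻⁴ m = 0.99151 mm
fused quartz: ΔL = 48.3×10⁻⁸ × 2.485 m × 42 = 5.0411×10⁻⁵ m = 0.050411 mm
difference = 0.99151 − 0.050411 = 0.941099 mm

0.941 mm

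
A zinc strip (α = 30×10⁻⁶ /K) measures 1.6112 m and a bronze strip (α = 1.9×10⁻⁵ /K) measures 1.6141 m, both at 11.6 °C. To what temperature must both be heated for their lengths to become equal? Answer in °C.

T = 175.7 °C

L₁(1 + α₁ΔT) = L₂(1 + α₂ΔT) ⇒ ΔT = (L₂ − L₁)/(α₁L₁ − α₂L₂)
L₂ − L₁ = 1.6141 − 1.6112 = 2.90×10⁻³ m
α₁L₁ − α₂L₂ = 30×10⁻⁶×1.6112 − 1.9×10⁻⁵×1.6141 = 1.76681×10⁻⁵ m/K
ΔT = 2.90×10⁻³ / 1.76681×10⁻⁵ = 164.138 K
T = 11.6 + 164.138 = 175.738 °C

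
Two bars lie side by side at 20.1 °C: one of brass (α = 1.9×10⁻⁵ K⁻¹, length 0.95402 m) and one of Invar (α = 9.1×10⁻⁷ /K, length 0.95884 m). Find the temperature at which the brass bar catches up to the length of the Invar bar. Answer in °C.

Equal length when α₁L₁ΔT − α₂L₂ΔT = L₂ − L₁ = 4.82×10⁻³ m
α₁L₁ = 1.812638×10⁻⁵, α₂L₂ = 8.725444×10⁻⁷ → Δ(αL) = 1.72538356×10⁻⁵ m/K
ΔT = 4.82×10⁻³ / 1.72538356×10⁻⁵ = 279.358 K, so T = 20.1 + 279.358 = 299.458 °C

T = 299.5 °C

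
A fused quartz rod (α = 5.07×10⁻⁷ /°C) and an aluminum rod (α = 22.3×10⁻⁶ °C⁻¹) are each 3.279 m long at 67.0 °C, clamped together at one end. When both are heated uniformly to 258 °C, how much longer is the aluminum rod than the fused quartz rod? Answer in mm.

13.6 mm

ΔT = 191.0 K
fused quartz: ΔL = 5.07×10⁻⁷ × 3.279 m × 191.0 = 3.1753×10⁻⁴ m = 0.31753 mm
aluminum: ΔL = 22.3×10⁻⁶ × 3.279 m × 191.0 = 1.3966×10⁻² m = 13.966 mm
difference = 13.966 − 0.31753 = 13.64847 mm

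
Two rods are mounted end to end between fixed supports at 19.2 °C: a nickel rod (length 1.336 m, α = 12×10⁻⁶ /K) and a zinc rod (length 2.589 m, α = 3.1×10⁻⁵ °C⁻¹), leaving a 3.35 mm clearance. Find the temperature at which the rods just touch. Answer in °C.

T = 54.0 °C

Gap closes when ΔL₁ + ΔL₂ = 3.35 mm = 3.35×10⁻³ m
(α₁L₁ + α₂L₂)ΔT = g
α₁L₁ + α₂L₂ = 12×10⁻⁶×1.336 + 3.1×10⁻⁵×2.589 = 9.6291×10⁻⁵ m/K
ΔT = 3.35×10⁻³ / 9.6291×10⁻⁵ = 34.790 K
T = 19.2 + 34.790 = 53.990 °C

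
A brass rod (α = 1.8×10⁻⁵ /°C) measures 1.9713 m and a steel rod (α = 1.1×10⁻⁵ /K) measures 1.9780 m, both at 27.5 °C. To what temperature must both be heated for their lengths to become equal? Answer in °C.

T = 515.6 °C

L₁(1 + α₁ΔT) = L₂(1 + α₂ΔT) ⇒ ΔT = (L₂ − L₁)/(α₁L₁ − α₂L₂)
L₂ − L₁ = 1.9780 − 1.9713 = 6.70×10⁻³ m
α₁L₁ − α₂L₂ = 1.8×10⁻⁵×1.9713 − 1.1×10⁻⁵×1.9780 = 1.37254×10⁻⁵ m/K
ΔT = 6.70×10⁻³ / 1.37254×10⁻⁵ = 488.146 K
T = 27.5 + 488.146 = 515.646 °C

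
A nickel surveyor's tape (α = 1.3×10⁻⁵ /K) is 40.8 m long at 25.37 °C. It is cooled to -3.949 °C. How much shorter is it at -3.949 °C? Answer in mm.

|ΔT| = |-3.949 − 25.37| = 29.319 K
ΔL = αL₀ΔT = (1.3×10⁻⁵)(40.8)(29.319) = 1.56×10⁻² m

ΔL = 15.6 mm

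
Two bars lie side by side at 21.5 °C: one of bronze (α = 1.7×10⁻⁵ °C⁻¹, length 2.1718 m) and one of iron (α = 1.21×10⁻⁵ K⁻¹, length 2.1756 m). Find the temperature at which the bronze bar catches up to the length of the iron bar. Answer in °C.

T = 380.1 °C

Equal length when α₁L₁ΔT − α₂L₂ΔT = L₂ − L₁ = 3.80×10⁻³ m
α₁L₁ = 3.69206×10⁻⁵, α₂L₂ = 2.632476×10⁻⁵ → Δ(αL) = 1.059584×10⁻⁵ m/K
ΔT = 3.80×10⁻³ / 1.059584×10⁻⁵ = 358.631 K, so T = 21.5 + 358.631 = 380.131 °C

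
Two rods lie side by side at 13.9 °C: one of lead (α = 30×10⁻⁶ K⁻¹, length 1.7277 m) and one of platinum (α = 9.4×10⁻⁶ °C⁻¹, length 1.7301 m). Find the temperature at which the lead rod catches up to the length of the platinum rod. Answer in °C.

L₁(1 + α₁ΔT) = L₂(1 + α₂ΔT) ⇒ ΔT = (L₂ − L₁)/(α₁L₁ − α₂L₂)
L₂ − L₁ = 1.7301 − 1.7277 = 2.40×10⁻³ m
α₁L₁ − α₂L₂ = 30×10⁻⁶×1.7277 − 9.4×10⁻⁶×1.7301 = 3.556806×10⁻⁵ m/K
ΔT = 2.40×10⁻³ / 3.556806×10⁻⁵ = 67.4763 K
T = 13.9 + 67.4763 = 81.3763 °C

T = 81.38 °C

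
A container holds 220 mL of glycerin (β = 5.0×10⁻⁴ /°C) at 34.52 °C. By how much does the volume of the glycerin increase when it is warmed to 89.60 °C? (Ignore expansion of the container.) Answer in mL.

|ΔT| = |89.60 − 34.52| = 55.08 K
ΔV = βV₀ΔT = (5.0×10⁻⁴)(220)(55.08) = 6.06 mL

ΔV = 6.06 mL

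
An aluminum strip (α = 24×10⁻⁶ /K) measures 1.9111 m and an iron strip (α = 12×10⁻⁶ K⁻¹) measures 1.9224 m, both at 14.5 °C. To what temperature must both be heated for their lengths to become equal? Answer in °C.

T = 510.2 °C

L₁(1 + α₁ΔT) = L₂(1 + α₂ΔT) ⇒ ΔT = (L₂ − L₁)/(α₁L₁ − α₂L₂)
L₂ − L₁ = 1.9224 − 1.9111 = 1.13×10⁻² m
α₁L₁ − α₂L₂ = 24×10⁻⁶×1.9111 − 12×10⁻⁶×1.9224 = 2.27976×10⁻⁵ m/K
ΔT = 1.13×10⁻² / 2.27976×10⁻⁵ = 495.666 K
T = 14.5 + 495.666 = 510.166 °C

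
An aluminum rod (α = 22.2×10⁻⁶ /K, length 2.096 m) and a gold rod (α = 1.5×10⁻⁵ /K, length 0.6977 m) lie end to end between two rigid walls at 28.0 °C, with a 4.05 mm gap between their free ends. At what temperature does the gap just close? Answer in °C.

T = 99.1 °C

Gap closes when ΔL₁ + ΔL₂ = 4.05 mm = 4.05×10⁻³ m
(α₁L₁ + α₂L₂)ΔT = g
α₁L₁ + α₂L₂ = 22.2×10⁻⁶×2.096 + 1.5×10⁻⁵×0.6977 = 5.69967×10⁻⁵ m/K
ΔT = 4.05×10⁻³ / 5.69967×10⁻⁵ = 71.057 K
T = 28.0 + 71.057 = 99.057 °C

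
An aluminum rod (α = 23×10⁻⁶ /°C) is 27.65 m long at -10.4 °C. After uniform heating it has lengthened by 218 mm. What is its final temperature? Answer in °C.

T = 332 °C

ΔL = αL₀ΔT ⇒ ΔT = ΔL / (αL₀)
ΔT = 218×10⁻³ m / (23×10⁻⁶ × 27.65 m) = 342.79 K
T = -10.4 + 342.79 = 332.39 °C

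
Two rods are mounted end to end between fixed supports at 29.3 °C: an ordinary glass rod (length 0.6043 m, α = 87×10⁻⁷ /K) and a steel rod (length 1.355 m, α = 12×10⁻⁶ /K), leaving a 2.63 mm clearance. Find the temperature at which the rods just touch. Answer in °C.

Gap closes when ΔL₁ + ΔL₂ = 2.63 mm = 2.63×10⁻³ m
(α₁L₁ + α₂L₂)ΔT = g
α₁L₁ + α₂L₂ = 87×10⁻⁷×0.6043 + 12×10⁻⁶×1.355 = 2.151741×10⁻⁵ m/K
ΔT = 2.63×10⁻³ / 2.151741×10⁻⁵ = 122.23 K
T = 29.3 + 122.23 = 151.53 °C

T = 152 °C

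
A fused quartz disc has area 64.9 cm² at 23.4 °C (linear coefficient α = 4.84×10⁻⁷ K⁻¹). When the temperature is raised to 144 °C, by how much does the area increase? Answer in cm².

Area coefficient ≈ 2α; |ΔT| = 120.6 K
ΔA = 2αA₀ΔT = 2(4.84×10⁻⁷)(64.9)(120.6) = 7.58×10⁻³ cm²

ΔA = 0.00758 cm²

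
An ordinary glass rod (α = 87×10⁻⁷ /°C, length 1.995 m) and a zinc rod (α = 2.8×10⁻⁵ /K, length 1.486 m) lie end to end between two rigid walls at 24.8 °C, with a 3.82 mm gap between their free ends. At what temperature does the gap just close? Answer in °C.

Gap closes when ΔL₁ + ΔL₂ = 3.82 mm = 3.82×10⁻³ m
(α₁L₁ + α₂L₂)ΔT = g
α₁L₁ + α₂L₂ = 87×10⁻⁷×1.995 + 2.8×10⁻⁵×1.486 = 5.89645×10⁻⁵ m/K
ΔT = 3.82×10⁻³ / 5.89645×10⁻⁵ = 64.785 K
T = 24.8 + 64.785 = 89.585 °C

T = 89.6 °C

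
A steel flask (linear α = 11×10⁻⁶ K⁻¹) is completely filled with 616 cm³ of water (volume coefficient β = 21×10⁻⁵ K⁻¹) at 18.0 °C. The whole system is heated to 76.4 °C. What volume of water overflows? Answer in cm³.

The flask also expands: β_container ≈ 3α = 3.3×10⁻⁵ /K
Net overflow = V₀(β_liq − 3α_cont)ΔT
β − 3α = 2.10×10⁻⁴ − 3.3×10⁻⁵ = 1.77×10⁻⁴ /K; ΔT = 58.4 K
ΔV = 616 × 1.77×10⁻⁴ × 58.4 = 6.37 cm³

6.37 cm³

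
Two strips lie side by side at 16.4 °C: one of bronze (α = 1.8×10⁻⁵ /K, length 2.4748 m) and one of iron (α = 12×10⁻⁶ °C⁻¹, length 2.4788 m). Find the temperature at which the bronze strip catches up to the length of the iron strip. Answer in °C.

T = 286.7 °C

L₁(1 + α₁ΔT) = L₂(1 + α₂ΔT) ⇒ ΔT = (L₂ − L₁)/(α₁L₁ − α₂L₂)
L₂ − L₁ = 2.4788 − 2.4748 = 4.00×10⁻³ m
α₁L₁ − α₂L₂ = 1.8×10⁻⁵×2.4748 − 12×10⁻⁶×2.4788 = 1.48008×10⁻⁵ m/K
ΔT = 4.00×10⁻³ / 1.48008×10⁻⁵ = 270.256 K
T = 16.4 + 270.256 = 286.656 °C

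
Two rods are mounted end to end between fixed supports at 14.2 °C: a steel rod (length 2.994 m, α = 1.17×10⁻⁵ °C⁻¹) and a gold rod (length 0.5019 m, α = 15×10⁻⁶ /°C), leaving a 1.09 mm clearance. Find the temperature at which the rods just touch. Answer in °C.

α₁L₁ = 3.50298×10⁻⁵ m/K, α₂L₂ = 7.5285×10⁻⁶ m/K → total 4.25583×10⁻⁵ m/K
ΔT = g/(α₁L₁+α₂L₂) = 1.09×10⁻³ / 4.25583×10⁻⁵ = 25.612 K
T = 14.2 + 25.612 = 39.812 °C

T = 39.8 °C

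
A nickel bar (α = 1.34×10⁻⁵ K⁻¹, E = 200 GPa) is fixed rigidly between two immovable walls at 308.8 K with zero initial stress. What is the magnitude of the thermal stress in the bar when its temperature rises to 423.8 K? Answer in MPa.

Fully constrained: the free strain ε = αΔT is blocked, so σ = Eε = EαΔT.
|ΔT| = 115.0 K
σ = 200×10⁹ × 1.34×10⁻⁵ × 115.0 = 3.08×10⁸ Pa

σ = 308 MPa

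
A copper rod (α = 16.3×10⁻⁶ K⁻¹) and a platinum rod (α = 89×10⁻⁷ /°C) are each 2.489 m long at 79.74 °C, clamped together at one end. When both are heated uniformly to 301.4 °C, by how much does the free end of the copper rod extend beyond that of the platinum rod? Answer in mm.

ΔT = 221.66 K
copper: ΔL = 16.3×10⁻⁶ × 2.489 m × 221.66 = 8.9929×10⁻³ m = 8.9929 mm
platinum: ΔL = 89×10⁻⁷ × 2.489 m × 221.66 = 4.9102×10⁻³ m = 4.9102 mm
difference = 8.9929 − 4.9102 = 4.0827 mm

4.08 mm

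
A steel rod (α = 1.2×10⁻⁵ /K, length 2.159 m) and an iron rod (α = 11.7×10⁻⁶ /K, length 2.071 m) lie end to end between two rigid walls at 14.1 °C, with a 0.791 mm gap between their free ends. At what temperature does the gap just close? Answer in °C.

Gap closes when ΔL₁ + ΔL₂ = 0.791 mm = 7.91×10⁻⁴ m
(α₁L₁ + α₂L₂)ΔT = g
α₁L₁ + α₂L₂ = 1.2×10⁻⁵×2.159 + 11.7×10⁻⁶×2.071 = 5.01387×10⁻⁵ m/K
ΔT = 7.91×10⁻⁴ / 5.01387×10⁻⁵ = 15.776 K
T = 14.1 + 15.776 = 29.876 °C

T = 29.9 °C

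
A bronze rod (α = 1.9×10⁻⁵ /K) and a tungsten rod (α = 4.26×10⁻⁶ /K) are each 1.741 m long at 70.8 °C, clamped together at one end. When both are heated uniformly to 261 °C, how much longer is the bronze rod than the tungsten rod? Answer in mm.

4.88 mm

ΔT = 190.2 K
bronze: ΔL = 1.9×10⁻⁵ × 1.741 m × 190.2 = 6.2916×10⁻³ m = 6.2916 mm
tungsten: ΔL = 4.26×10⁻⁶ × 1.741 m × 190.2 = 1.4106×10⁻³ m = 1.4106 mm
difference = 6.2916 − 1.4106 = 4.8810 mm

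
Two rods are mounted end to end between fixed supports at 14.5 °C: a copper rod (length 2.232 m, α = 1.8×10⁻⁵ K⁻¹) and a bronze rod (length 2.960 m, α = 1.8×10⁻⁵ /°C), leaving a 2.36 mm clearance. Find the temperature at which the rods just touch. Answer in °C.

α₁L₁ = 4.0176×10⁻⁵ m/K, α₂L₂ = 5.328×10⁻⁵ m/K → total 9.3456×10⁻⁵ m/K
ΔT = g/(α₁L₁+α₂L₂) = 2.36×10⁻³ / 9.3456×10⁻⁵ = 25.253 K
T = 14.5 + 25.253 = 39.753 °C

T = 39.8 °C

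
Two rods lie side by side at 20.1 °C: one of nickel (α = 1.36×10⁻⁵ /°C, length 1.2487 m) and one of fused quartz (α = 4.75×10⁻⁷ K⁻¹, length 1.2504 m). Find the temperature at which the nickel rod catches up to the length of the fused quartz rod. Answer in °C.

L₁(1 + α₁ΔT) = L₂(1 + α₂ΔT) ⇒ ΔT = (L₂ − L₁)/(α₁L₁ − α₂L₂)
L₂ − L₁ = 1.2504 − 1.2487 = 1.70×10⁻³ m
α₁L₁ − α₂L₂ = 1.36×10⁻⁵×1.2487 − 4.75×10⁻⁷×1.2504 = 1.638838×10⁻⁵ m/K
ΔT = 1.70×10⁻³ / 1.638838×10⁻⁵ = 103.732 K
T = 20.1 + 103.732 = 123.832 °C

T = 123.8 °C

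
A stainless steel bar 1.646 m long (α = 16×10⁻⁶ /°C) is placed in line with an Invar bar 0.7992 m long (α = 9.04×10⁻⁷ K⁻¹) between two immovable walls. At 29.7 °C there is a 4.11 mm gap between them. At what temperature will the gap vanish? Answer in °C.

Gap closes when ΔL₁ + ΔL₂ = 4.11 mm = 4.11×10⁻³ m
(α₁L₁ + α₂L₂)ΔT = g
α₁L₁ + α₂L₂ = 16×10⁻⁶×1.646 + 9.04×10⁻⁷×0.7992 = 2.70584768×10⁻⁵ m/K
ΔT = 4.11×10⁻³ / 2.70584768×10⁻⁵ = 151.89 K
T = 29.7 + 151.89 = 181.59 °C

T = 182 °C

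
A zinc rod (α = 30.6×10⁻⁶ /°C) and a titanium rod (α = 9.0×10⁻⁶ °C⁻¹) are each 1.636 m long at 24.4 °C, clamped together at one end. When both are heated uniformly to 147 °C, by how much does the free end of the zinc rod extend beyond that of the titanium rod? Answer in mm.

ΔT = 122.6 K
zinc: ΔL = 30.6×10⁻⁶ × 1.636 m × 122.6 = 6.1376×10⁻³ m = 6.1376 mm
titanium: ΔL = 9.0×10⁻⁶ × 1.636 m × 122.6 = 1.8052×10⁻³ m = 1.8052 mm
difference = 6.1376 − 1.8052 = 4.3324 mm

4.33 mm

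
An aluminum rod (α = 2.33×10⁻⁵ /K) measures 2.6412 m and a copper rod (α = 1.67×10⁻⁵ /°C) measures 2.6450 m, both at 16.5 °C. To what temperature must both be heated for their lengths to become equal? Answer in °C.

L₁(1 + α₁ΔT) = L₂(1 + α₂ΔT) ⇒ ΔT = (L₂ − L₁)/(α₁L₁ − α₂L₂)
L₂ − L₁ = 2.6450 − 2.6412 = 3.80×10⁻³ m
α₁L₁ − α₂L₂ = 2.33×10⁻⁵×2.6412 − 1.67×10⁻⁵×2.6450 = 1.736846×10⁻⁵ m/K
ΔT = 3.80×10⁻³ / 1.736846×10⁻⁵ = 218.787 K
T = 16.5 + 218.787 = 235.287 °C

T = 235.3 °C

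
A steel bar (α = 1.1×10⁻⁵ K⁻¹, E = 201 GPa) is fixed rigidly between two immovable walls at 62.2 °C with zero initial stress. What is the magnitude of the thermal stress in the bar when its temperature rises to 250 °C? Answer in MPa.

σ = 415 MPa

Fully constrained: the free strain ε = αΔT is blocked, so σ = Eε = EαΔT.
|ΔT| = 187.8 K
σ = 201×10⁹ × 1.1×10⁻⁵ × 187.8 = 4.15×10⁸ Pa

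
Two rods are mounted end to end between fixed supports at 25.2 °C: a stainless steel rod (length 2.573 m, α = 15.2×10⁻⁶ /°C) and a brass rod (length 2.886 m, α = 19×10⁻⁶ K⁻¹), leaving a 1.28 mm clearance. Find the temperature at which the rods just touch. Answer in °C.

Gap closes when ΔL₁ + ΔL₂ = 1.28 mm = 1.28×10⁻³ m
(α₁L₁ + α₂L₂)ΔT = g
α₁L₁ + α₂L₂ = 15.2×10⁻⁶×2.573 + 19×10⁻⁶×2.886 = 9.39436×10⁻⁵ m/K
ΔT = 1.28×10⁻³ / 9.39436×10⁻⁵ = 13.625 K
T = 25.2 + 13.625 = 38.825 °C

T = 38.8 °C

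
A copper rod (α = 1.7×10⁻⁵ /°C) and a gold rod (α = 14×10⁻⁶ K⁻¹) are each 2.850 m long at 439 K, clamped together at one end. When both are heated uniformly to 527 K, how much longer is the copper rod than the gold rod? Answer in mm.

0.752 mm

ΔT = 88 K
copper: ΔL = 1.7×10⁻⁵ × 2.850 m × 88 = 4.2636×10⁻³ m = 4.2636 mm
gold: ΔL = 14×10⁻⁶ × 2.850 m × 88 = 3.5112×10⁻³ m = 3.5112 mm
difference = 4.2636 − 3.5112 = 0.7524 mm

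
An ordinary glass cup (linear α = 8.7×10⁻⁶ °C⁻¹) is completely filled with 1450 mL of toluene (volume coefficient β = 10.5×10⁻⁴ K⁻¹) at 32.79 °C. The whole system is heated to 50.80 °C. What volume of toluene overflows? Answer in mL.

26.7 mL

The cup also expands: β_container ≈ 3α = 2.61×10⁻⁵ /K
Net overflow = V₀(β_liq − 3α_cont)ΔT
β − 3α = 1.05×10⁻³ − 2.61×10⁻⁵ = 1.0239×10⁻³ /K; ΔT = 18.01 K
ΔV = 1450 × 1.0239×10⁻³ × 18.01 = 26.7 mL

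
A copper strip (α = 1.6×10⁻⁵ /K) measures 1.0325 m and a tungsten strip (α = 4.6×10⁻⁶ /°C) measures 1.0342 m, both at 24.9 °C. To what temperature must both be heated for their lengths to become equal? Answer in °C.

T = 169.4 °C

L₁(1 + α₁ΔT) = L₂(1 + α₂ΔT) ⇒ ΔT = (L₂ − L₁)/(α₁L₁ − α₂L₂)
L₂ − L₁ = 1.0342 − 1.0325 = 1.70×10⁻³ m
α₁L₁ − α₂L₂ = 1.6×10⁻⁵×1.0325 − 4.6×10⁻⁶×1.0342 = 1.176268×10⁻⁵ m/K
ΔT = 1.70×10⁻³ / 1.176268×10⁻⁵ = 144.525 K
T = 24.9 + 144.525 = 169.425 °C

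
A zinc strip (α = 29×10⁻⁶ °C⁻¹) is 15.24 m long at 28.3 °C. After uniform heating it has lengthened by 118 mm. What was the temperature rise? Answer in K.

ΔT = 267 K

ΔL = αL₀ΔT ⇒ ΔT = ΔL / (αL₀)
ΔT = 118×10⁻³ m / (29×10⁻⁶ × 15.24 m) = 266.99 K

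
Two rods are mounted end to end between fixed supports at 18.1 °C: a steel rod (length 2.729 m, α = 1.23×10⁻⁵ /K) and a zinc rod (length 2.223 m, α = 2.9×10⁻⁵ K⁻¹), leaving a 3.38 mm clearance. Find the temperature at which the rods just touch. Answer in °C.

α₁L₁ = 3.35667×10⁻⁵ m/K, α₂L₂ = 6.4467×10⁻⁵ m/K → total 9.80337×10⁻⁵ m/K
ΔT = g/(α₁L₁+α₂L₂) = 3.38×10⁻³ / 9.80337×10⁻⁵ = 34.478 K
T = 18.1 + 34.478 = 52.578 °C

T = 52.6 °C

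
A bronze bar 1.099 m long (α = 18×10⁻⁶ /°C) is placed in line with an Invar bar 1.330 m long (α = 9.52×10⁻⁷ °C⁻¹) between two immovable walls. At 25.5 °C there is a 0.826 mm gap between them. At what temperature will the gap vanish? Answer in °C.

Gap closes when ΔL₁ + ΔL₂ = 0.826 mm = 8.26×10⁻⁴ m
(α₁L₁ + α₂L₂)ΔT = g
α₁L₁ + α₂L₂ = 18×10⁻⁶×1.099 + 9.52×10⁻⁷×1.330 = 2.104816×10⁻⁵ m/K
ΔT = 8.26×10⁻⁴ / 2.104816×10⁻⁵ = 39.243 K
T = 25.5 + 39.243 = 64.743 °C

T = 64.7 °C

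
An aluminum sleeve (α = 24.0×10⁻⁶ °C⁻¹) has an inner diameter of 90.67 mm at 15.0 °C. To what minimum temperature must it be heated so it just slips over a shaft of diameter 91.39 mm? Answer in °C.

T = 346 °C

Required Δd = 91.39 − 90.67 = 0.72 mm
Δd = αd₀ΔT ⇒ ΔT = Δd/(αd₀) = 0.72 / (24.0×10⁻⁶ × 90.67) = 330.87 K
T_min = 15.0 + 330.87 = 345.87 °C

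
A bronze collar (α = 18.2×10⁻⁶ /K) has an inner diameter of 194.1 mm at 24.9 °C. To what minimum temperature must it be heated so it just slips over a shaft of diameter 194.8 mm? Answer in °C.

Required Δd = 194.8 − 194.1 = 0.7 mm
Δd = αd₀ΔT ⇒ ΔT = Δd/(αd₀) = 0.7 / (18.2×10⁻⁶ × 194.1) = 198.15 K
T_min = 24.9 + 198.15 = 223.05 °C

T = 223 °C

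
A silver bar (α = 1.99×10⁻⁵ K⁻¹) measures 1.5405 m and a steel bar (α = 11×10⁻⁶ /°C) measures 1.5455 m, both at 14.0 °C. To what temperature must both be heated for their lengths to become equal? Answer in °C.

T = 380.2 °C

Equal length when α₁L₁ΔT − α₂L₂ΔT = L₂ − L₁ = 5.00×10⁻³ m
α₁L₁ = 3.065595×10⁻⁵, α₂L₂ = 1.70005×10⁻⁵ → Δ(αL) = 1.365545×10⁻⁵ m/K
ΔT = 5.00×10⁻³ / 1.365545×10⁻⁵ = 366.154 K, so T = 14.0 + 366.154 = 380.154 °C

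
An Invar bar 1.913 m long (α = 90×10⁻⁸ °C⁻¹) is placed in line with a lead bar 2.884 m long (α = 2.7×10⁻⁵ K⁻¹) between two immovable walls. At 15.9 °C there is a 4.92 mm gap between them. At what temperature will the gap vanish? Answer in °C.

α₁L₁ = 1.7217×10⁻⁶ m/K, α₂L₂ = 7.7868×10⁻⁵ m/K → total 7.95897×10⁻⁵ m/K
ΔT = g/(α₁L₁+α₂L₂) = 4.92×10⁻³ / 7.95897×10⁻⁵ = 61.817 K
T = 15.9 + 61.817 = 77.717 °C

T = 77.7 °C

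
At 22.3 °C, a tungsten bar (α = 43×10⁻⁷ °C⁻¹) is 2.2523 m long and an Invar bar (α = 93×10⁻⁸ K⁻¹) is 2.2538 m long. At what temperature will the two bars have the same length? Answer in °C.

Equal length when α₁L₁ΔT − α₂L₂ΔT = L₂ − L₁ = 1.50×10⁻³ m
α₁L₁ = 9.68489×10⁻⁶, α₂L₂ = 2.096034×10⁻⁶ → Δ(αL) = 7.588856×10⁻⁶ m/K
ΔT = 1.50×10⁻³ / 7.588856×10⁻⁶ = 197.658 K, so T = 22.3 + 197.658 = 219.958 °C

T = 220.0 °C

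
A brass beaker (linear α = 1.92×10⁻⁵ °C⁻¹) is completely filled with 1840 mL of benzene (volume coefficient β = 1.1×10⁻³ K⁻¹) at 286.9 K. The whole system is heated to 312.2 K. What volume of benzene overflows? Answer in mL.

48.5 mL

The beaker also expands: β_container ≈ 3α = 5.76×10⁻⁵ /K
Net overflow = V₀(β_liq − 3α_cont)ΔT
β − 3α = 1.10×10⁻³ − 5.76×10⁻⁵ = 1.0424×10⁻³ /K; ΔT = 25.3 K
ΔV = 1840 × 1.0424×10⁻³ × 25.3 = 48.5 mL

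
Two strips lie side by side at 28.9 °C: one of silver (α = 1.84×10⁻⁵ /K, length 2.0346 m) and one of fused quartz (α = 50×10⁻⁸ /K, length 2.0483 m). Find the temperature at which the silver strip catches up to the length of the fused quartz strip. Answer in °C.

T = 405.1 °C

L₁(1 + α₁ΔT) = L₂(1 + α₂ΔT) ⇒ ΔT = (L₂ − L₁)/(α₁L₁ − α₂L₂)
L₂ − L₁ = 2.0483 − 2.0346 = 1.37×10⁻² m
α₁L₁ − α₂L₂ = 1.84×10⁻⁵×2.0346 − 50×10⁻⁸×2.0483 = 3.641249×10⁻⁵ m/K
ΔT = 1.37×10⁻² / 3.641249×10⁻⁵ = 376.245 K
T = 28.9 + 376.245 = 405.145 °C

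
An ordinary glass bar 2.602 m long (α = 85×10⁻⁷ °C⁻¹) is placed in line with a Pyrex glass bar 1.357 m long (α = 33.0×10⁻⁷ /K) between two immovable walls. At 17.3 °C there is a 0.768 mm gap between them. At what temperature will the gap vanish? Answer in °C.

T = 46.2 °C

Gap closes when ΔL₁ + ΔL₂ = 0.768 mm = 7.68×10⁻⁴ m
(α₁L₁ + α₂L₂)ΔT = g
α₁L₁ + α₂L₂ = 85×10⁻⁷×2.602 + 33.0×10⁻⁷×1.357 = 2.65951×10⁻⁵ m/K
ΔT = 7.68×10⁻⁴ / 2.65951×10⁻⁵ = 28.877 K
T = 17.3 + 28.877 = 46.177 °C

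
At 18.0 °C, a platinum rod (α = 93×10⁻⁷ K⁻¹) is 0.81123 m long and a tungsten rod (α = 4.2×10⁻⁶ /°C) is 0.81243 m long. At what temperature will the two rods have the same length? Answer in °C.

T = 308.4 °C

L₁(1 + α₁ΔT) = L₂(1 + α₂ΔT) ⇒ ΔT = (L₂ − L₁)/(α₁L₁ − α₂L₂)
L₂ − L₁ = 0.81243 − 0.81123 = 1.20×10⁻³ m
α₁L₁ − α₂L₂ = 93×10⁻⁷×0.81123 − 4.2×10⁻⁶×0.81243 = 4.132233×10⁻⁶ m/K
ΔT = 1.20×10⁻³ / 4.132233×10⁻⁶ = 290.400 K
T = 18.0 + 290.400 = 308.400 °C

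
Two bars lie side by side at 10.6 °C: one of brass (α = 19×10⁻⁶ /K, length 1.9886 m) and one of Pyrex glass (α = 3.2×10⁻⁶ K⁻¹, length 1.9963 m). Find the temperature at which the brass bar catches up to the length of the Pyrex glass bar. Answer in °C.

T = 255.9 °C

Equal length when α₁L₁ΔT − α₂L₂ΔT = L₂ − L₁ = 7.70×10⁻³ m
α₁L₁ = 3.77834×10⁻⁵, α₂L₂ = 6.38816×10⁻⁶ → Δ(αL) = 3.139524×10⁻⁵ m/K
ΔT = 7.70×10⁻³ / 3.139524×10⁻⁵ = 245.260 K, so T = 10.6 + 245.260 = 255.860 °C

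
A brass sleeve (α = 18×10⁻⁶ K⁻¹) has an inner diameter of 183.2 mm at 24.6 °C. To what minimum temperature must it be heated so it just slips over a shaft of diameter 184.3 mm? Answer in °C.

Required Δd = 184.3 − 183.2 = 1.1 mm
Δd = αd₀ΔT ⇒ ΔT = Δd/(αd₀) = 1.1 / (18×10⁻⁶ × 183.2) = 333.58 K
T_min = 24.6 + 333.58 = 358.18 °C

T = 358 °C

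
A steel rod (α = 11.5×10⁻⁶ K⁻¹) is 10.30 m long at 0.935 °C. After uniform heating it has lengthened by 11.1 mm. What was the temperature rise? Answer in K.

ΔT = 93.7 K

ΔL = αL₀ΔT ⇒ ΔT = ΔL / (αL₀)
ΔT = 11.1×10⁻³ m / (11.5×10⁻⁶ × 10.30 m) = 93.710 K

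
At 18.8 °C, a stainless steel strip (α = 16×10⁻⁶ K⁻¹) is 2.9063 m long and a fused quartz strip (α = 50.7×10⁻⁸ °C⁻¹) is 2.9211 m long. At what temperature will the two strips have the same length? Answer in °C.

L₁(1 + α₁ΔT) = L₂(1 + α₂ΔT) ⇒ ΔT = (L₂ − L₁)/(α₁L₁ − α₂L₂)
L₂ − L₁ = 2.9211 − 2.9063 = 1.48×10⁻² m
α₁L₁ − α₂L₂ = 16×10⁻⁶×2.9063 − 50.7×10⁻⁸×2.9211 = 4.50198023×10⁻⁵ m/K
ΔT = 1.48×10⁻² / 4.50198023×10⁻⁵ = 328.744 K
T = 18.8 + 328.744 = 347.544 °C

T = 347.5 °C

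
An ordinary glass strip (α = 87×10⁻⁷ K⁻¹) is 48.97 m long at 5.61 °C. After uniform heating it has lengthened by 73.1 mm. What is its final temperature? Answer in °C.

T = 177 °C

ΔL = αL₀ΔT ⇒ ΔT = ΔL / (αL₀)
ΔT = 73.1×10⁻³ m / (87×10⁻⁷ × 48.97 m) = 171.58 K
T = 5.61 + 171.58 = 177.19 °C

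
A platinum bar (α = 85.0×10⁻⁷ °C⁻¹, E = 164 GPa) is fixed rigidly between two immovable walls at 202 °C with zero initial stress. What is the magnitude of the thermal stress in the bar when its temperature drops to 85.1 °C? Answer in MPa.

Fully constrained: the free strain ε = αΔT is blocked, so σ = Eε = EαΔT.
|ΔT| = 116.9 K
σ = 164×10⁹ × 85.0×10⁻⁷ × 116.9 = 1.63×10⁸ Pa

σ = 163 MPa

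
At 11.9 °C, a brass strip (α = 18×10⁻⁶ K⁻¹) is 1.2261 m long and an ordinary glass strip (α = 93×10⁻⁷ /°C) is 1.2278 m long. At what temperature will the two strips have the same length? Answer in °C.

T = 171.5 °C

L₁(1 + α₁ΔT) = L₂(1 + α₂ΔT) ⇒ ΔT = (L₂ − L₁)/(α₁L₁ − α₂L₂)
L₂ − L₁ = 1.2278 − 1.2261 = 1.70×10⁻³ m
α₁L₁ − α₂L₂ = 18×10⁻⁶×1.2261 − 93×10⁻⁷×1.2278 = 1.065126×10⁻⁵ m/K
ΔT = 1.70×10⁻³ / 1.065126×10⁻⁵ = 159.606 K
T = 11.9 + 159.606 = 171.506 °C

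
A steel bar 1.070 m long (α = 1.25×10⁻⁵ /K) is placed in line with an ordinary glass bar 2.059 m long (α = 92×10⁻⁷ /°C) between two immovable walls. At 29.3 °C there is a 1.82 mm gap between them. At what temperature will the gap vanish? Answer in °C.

Gap closes when ΔL₁ + ΔL₂ = 1.82 mm = 1.82×10⁻³ m
(α₁L₁ + α₂L₂)ΔT = g
α₁L₁ + α₂L₂ = 1.25×10⁻⁵×1.070 + 92×10⁻⁷×2.059 = 3.23178×10⁻⁵ m/K
ΔT = 1.82×10⁻³ / 3.23178×10⁻⁵ = 56.316 K
T = 29.3 + 56.316 = 85.616 °C

T = 85.6 °C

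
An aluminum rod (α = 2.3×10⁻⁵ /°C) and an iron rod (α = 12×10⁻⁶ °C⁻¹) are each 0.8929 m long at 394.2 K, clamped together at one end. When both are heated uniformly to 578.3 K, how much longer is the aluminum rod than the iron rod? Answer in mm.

ΔT = 184.1 K
aluminum: ΔL = 2.3×10⁻⁵ × 0.8929 m × 184.1 = 3.7808×10⁻³ m = 3.7808 mm
iron: ΔL = 12×10⁻⁶ × 0.8929 m × 184.1 = 1.9726×10⁻³ m = 1.9726 mm
difference = 3.7808 − 1.9726 = 1.8082 mm

1.81 mm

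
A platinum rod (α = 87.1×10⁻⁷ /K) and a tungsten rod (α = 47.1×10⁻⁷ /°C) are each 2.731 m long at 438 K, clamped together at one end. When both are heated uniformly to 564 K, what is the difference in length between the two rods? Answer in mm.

1.38 mm

ΔT = 126 K
platinum: ΔL = 87.1×10⁻⁷ × 2.731 m × 126 = 2.9972×10⁻³ m = 2.9972 mm
tungsten: ΔL = 47.1×10⁻⁷ × 2.731 m × 126 = 1.6207×10⁻³ m = 1.6207 mm
difference = 2.9972 − 1.6207 = 1.3765 mm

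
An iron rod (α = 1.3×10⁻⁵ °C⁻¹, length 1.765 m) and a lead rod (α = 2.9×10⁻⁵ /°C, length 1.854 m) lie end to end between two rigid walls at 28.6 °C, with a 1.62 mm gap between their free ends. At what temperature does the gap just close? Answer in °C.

Gap closes when ΔL₁ + ΔL₂ = 1.62 mm = 1.62×10⁻³ m
(α₁L₁ + α₂L₂)ΔT = g
α₁L₁ + α₂L₂ = 1.3×10⁻⁵×1.765 + 2.9×10⁻⁵×1.854 = 7.6711×10⁻⁵ m/K
ΔT = 1.62×10⁻³ / 7.6711×10⁻⁵ = 21.118 K
T = 28.6 + 21.118 = 49.718 °C

T = 49.7 °C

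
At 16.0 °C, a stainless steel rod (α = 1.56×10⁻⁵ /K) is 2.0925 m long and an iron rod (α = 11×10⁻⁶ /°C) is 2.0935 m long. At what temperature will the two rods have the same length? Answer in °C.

T = 120.0 °C

L₁(1 + α₁ΔT) = L₂(1 + α₂ΔT) ⇒ ΔT = (L₂ − L₁)/(α₁L₁ − α₂L₂)
L₂ − L₁ = 2.0935 − 2.0925 = 1.00×10⁻³ m
α₁L₁ − α₂L₂ = 1.56×10⁻⁵×2.0925 − 11×10⁻⁶×2.0935 = 9.6145×10⁻⁶ m/K
ΔT = 1.00×10⁻³ / 9.6145×10⁻⁶ = 104.010 K
T = 16.0 + 104.010 = 120.010 °C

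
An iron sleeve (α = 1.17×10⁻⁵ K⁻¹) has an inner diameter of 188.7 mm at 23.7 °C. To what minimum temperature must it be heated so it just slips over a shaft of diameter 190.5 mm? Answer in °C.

Required Δd = 190.5 − 188.7 = 1.8 mm
Δd = αd₀ΔT ⇒ ΔT = Δd/(αd₀) = 1.8 / (1.17×10⁻⁵ × 188.7) = 815.29 K
T_min = 23.7 + 815.29 = 838.99 °C

T = 839 °C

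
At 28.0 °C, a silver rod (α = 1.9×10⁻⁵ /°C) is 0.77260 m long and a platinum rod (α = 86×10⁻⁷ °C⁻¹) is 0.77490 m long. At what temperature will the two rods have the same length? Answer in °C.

T = 315.0 °C

L₁(1 + α₁ΔT) = L₂(1 + α₂ΔT) ⇒ ΔT = (L₂ − L₁)/(α₁L₁ − α₂L₂)
L₂ − L₁ = 0.77490 − 0.77260 = 2.30×10⁻³ m
α₁L₁ − α₂L₂ = 1.9×10⁻⁵×0.77260 − 86×10⁻⁷×0.77490 = 8.01526×10⁻⁶ m/K
ΔT = 2.30×10⁻³ / 8.01526×10⁻⁶ = 286.953 K
T = 28.0 + 286.953 = 314.953 °C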